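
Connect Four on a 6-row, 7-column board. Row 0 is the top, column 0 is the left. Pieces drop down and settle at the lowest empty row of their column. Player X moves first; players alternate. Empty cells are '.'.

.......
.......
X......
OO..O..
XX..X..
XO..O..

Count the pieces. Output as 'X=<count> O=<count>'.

X=5 O=5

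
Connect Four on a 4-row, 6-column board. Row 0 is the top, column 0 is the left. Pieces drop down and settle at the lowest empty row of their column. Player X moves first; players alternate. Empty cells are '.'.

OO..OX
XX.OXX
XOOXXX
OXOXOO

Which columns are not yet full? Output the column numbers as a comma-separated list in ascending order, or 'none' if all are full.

col 0: top cell = 'O' → FULL
col 1: top cell = 'O' → FULL
col 2: top cell = '.' → open
col 3: top cell = '.' → open
col 4: top cell = 'O' → FULL
col 5: top cell = 'X' → FULL

Answer: 2,3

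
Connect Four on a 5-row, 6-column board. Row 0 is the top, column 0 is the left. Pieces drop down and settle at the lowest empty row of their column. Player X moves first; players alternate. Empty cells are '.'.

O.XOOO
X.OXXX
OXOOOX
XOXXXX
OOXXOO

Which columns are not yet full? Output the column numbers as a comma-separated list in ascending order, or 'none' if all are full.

Answer: 1

Derivation:
col 0: top cell = 'O' → FULL
col 1: top cell = '.' → open
col 2: top cell = 'X' → FULL
col 3: top cell = 'O' → FULL
col 4: top cell = 'O' → FULL
col 5: top cell = 'O' → FULL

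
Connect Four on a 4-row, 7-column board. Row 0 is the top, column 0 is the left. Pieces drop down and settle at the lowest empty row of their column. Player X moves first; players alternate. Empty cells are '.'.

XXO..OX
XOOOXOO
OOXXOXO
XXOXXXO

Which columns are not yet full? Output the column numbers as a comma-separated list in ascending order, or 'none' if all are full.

col 0: top cell = 'X' → FULL
col 1: top cell = 'X' → FULL
col 2: top cell = 'O' → FULL
col 3: top cell = '.' → open
col 4: top cell = '.' → open
col 5: top cell = 'O' → FULL
col 6: top cell = 'X' → FULL

Answer: 3,4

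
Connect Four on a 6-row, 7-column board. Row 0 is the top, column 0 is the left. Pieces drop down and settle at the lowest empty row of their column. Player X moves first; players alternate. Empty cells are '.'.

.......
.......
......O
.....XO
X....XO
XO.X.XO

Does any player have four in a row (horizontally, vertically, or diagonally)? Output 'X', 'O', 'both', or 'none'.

O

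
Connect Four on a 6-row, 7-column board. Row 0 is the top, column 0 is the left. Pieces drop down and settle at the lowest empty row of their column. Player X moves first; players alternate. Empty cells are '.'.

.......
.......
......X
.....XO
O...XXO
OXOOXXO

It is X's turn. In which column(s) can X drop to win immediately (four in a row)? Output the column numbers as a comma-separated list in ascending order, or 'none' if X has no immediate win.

col 0: drop X → no win
col 1: drop X → no win
col 2: drop X → no win
col 3: drop X → no win
col 4: drop X → no win
col 5: drop X → WIN!
col 6: drop X → no win

Answer: 5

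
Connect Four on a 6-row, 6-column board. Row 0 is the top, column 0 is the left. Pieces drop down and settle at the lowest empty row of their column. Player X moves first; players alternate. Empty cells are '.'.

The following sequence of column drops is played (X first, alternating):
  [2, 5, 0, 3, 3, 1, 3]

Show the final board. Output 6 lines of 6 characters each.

Answer: ......
......
......
...X..
...X..
XOXO.O

Derivation:
Move 1: X drops in col 2, lands at row 5
Move 2: O drops in col 5, lands at row 5
Move 3: X drops in col 0, lands at row 5
Move 4: O drops in col 3, lands at row 5
Move 5: X drops in col 3, lands at row 4
Move 6: O drops in col 1, lands at row 5
Move 7: X drops in col 3, lands at row 3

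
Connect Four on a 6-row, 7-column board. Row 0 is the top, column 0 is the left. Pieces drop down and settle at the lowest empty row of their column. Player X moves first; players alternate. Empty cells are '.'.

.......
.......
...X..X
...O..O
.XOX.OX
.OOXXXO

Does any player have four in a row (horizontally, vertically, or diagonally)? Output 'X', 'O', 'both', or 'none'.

none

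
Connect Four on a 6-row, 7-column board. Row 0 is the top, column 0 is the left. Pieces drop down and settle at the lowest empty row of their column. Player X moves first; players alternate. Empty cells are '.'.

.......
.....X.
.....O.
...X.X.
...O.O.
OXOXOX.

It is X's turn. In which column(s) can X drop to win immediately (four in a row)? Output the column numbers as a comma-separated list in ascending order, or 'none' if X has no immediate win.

col 0: drop X → no win
col 1: drop X → no win
col 2: drop X → no win
col 3: drop X → no win
col 4: drop X → no win
col 5: drop X → no win
col 6: drop X → no win

Answer: none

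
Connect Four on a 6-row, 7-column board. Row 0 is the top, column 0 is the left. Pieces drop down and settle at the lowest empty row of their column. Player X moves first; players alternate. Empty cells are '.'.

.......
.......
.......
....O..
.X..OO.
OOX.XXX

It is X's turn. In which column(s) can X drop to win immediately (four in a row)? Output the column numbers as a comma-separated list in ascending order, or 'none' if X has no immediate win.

col 0: drop X → no win
col 1: drop X → no win
col 2: drop X → no win
col 3: drop X → WIN!
col 4: drop X → no win
col 5: drop X → no win
col 6: drop X → no win

Answer: 3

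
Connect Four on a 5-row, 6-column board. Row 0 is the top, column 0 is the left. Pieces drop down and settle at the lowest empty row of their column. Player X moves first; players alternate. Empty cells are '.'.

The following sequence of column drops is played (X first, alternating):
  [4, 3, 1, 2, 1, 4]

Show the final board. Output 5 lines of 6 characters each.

Move 1: X drops in col 4, lands at row 4
Move 2: O drops in col 3, lands at row 4
Move 3: X drops in col 1, lands at row 4
Move 4: O drops in col 2, lands at row 4
Move 5: X drops in col 1, lands at row 3
Move 6: O drops in col 4, lands at row 3

Answer: ......
......
......
.X..O.
.XOOX.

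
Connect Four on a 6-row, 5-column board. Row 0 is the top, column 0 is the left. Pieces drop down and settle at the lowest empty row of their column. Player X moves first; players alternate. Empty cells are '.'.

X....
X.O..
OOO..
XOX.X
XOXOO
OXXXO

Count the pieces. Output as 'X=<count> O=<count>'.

X=10 O=10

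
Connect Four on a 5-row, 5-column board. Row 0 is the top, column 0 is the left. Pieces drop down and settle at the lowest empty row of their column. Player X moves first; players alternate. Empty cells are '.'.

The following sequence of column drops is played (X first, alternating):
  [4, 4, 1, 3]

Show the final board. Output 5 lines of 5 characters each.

Answer: .....
.....
.....
....O
.X.OX

Derivation:
Move 1: X drops in col 4, lands at row 4
Move 2: O drops in col 4, lands at row 3
Move 3: X drops in col 1, lands at row 4
Move 4: O drops in col 3, lands at row 4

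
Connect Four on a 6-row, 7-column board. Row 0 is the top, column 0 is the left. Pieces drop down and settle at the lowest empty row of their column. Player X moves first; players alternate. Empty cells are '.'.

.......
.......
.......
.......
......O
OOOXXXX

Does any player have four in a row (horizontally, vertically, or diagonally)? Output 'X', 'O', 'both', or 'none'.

X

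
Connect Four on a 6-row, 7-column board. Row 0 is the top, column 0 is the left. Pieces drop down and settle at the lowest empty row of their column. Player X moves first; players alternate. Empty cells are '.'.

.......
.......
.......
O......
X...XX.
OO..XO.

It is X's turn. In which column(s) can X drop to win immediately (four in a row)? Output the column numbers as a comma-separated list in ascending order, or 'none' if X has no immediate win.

col 0: drop X → no win
col 1: drop X → no win
col 2: drop X → no win
col 3: drop X → no win
col 4: drop X → no win
col 5: drop X → no win
col 6: drop X → no win

Answer: none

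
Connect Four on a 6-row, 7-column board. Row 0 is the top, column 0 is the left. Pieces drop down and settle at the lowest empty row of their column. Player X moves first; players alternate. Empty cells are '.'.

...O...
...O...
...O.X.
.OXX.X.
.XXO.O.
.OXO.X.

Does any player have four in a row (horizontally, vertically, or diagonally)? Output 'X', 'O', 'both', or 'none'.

none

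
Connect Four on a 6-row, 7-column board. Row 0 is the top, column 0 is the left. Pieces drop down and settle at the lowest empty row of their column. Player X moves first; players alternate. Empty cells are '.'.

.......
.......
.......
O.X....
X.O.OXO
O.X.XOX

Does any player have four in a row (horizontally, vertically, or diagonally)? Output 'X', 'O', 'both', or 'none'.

none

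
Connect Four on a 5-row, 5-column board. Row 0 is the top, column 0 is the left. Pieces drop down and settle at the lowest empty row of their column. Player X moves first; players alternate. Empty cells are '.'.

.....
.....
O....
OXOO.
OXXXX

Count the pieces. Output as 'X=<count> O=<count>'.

X=5 O=5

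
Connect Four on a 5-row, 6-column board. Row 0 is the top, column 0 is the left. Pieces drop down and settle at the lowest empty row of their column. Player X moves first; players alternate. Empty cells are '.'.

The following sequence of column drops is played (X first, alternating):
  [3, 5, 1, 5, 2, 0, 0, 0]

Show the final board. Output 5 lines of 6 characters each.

Answer: ......
......
O.....
X....O
OXXX.O

Derivation:
Move 1: X drops in col 3, lands at row 4
Move 2: O drops in col 5, lands at row 4
Move 3: X drops in col 1, lands at row 4
Move 4: O drops in col 5, lands at row 3
Move 5: X drops in col 2, lands at row 4
Move 6: O drops in col 0, lands at row 4
Move 7: X drops in col 0, lands at row 3
Move 8: O drops in col 0, lands at row 2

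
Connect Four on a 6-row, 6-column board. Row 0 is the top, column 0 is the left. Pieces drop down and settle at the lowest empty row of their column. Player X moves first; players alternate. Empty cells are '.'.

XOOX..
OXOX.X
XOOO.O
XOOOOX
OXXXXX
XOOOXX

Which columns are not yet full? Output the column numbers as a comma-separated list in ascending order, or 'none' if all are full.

col 0: top cell = 'X' → FULL
col 1: top cell = 'O' → FULL
col 2: top cell = 'O' → FULL
col 3: top cell = 'X' → FULL
col 4: top cell = '.' → open
col 5: top cell = '.' → open

Answer: 4,5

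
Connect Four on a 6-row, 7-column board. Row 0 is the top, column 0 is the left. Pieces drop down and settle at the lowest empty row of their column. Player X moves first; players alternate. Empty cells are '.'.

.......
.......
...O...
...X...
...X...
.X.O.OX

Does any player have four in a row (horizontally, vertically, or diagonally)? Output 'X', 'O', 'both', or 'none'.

none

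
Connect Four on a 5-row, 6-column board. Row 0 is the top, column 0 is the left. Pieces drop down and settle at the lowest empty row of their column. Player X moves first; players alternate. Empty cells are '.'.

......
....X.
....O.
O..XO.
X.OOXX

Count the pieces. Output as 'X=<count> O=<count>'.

X=5 O=5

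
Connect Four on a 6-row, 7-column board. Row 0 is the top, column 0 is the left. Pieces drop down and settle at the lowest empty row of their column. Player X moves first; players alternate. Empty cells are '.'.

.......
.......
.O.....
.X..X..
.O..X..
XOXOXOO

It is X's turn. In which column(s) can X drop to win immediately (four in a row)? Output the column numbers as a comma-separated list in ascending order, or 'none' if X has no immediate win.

Answer: 4

Derivation:
col 0: drop X → no win
col 1: drop X → no win
col 2: drop X → no win
col 3: drop X → no win
col 4: drop X → WIN!
col 5: drop X → no win
col 6: drop X → no win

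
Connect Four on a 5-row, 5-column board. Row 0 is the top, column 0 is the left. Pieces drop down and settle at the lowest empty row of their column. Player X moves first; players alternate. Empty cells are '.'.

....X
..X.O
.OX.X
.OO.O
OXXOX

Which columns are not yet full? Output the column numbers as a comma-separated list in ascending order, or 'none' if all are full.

col 0: top cell = '.' → open
col 1: top cell = '.' → open
col 2: top cell = '.' → open
col 3: top cell = '.' → open
col 4: top cell = 'X' → FULL

Answer: 0,1,2,3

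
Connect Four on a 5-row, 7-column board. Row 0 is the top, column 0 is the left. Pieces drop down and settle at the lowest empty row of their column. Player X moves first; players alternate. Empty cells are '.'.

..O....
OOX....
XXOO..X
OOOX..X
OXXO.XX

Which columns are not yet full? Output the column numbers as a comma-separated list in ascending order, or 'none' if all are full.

Answer: 0,1,3,4,5,6

Derivation:
col 0: top cell = '.' → open
col 1: top cell = '.' → open
col 2: top cell = 'O' → FULL
col 3: top cell = '.' → open
col 4: top cell = '.' → open
col 5: top cell = '.' → open
col 6: top cell = '.' → open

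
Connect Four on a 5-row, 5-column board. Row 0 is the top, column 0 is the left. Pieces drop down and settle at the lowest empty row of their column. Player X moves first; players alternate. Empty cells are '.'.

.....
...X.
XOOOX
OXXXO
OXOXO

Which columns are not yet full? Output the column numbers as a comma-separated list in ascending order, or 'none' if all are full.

Answer: 0,1,2,3,4

Derivation:
col 0: top cell = '.' → open
col 1: top cell = '.' → open
col 2: top cell = '.' → open
col 3: top cell = '.' → open
col 4: top cell = '.' → open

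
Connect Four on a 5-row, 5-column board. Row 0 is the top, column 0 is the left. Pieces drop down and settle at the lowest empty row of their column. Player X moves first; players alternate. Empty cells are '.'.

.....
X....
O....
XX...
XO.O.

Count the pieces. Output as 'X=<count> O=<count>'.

X=4 O=3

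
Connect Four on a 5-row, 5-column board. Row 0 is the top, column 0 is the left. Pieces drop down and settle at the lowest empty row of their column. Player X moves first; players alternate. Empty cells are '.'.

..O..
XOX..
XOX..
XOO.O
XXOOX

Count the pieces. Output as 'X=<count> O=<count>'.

X=8 O=8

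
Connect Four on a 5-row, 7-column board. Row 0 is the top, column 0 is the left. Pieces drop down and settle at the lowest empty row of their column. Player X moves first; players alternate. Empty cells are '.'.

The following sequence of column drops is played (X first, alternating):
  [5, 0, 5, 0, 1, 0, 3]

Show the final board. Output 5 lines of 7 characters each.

Move 1: X drops in col 5, lands at row 4
Move 2: O drops in col 0, lands at row 4
Move 3: X drops in col 5, lands at row 3
Move 4: O drops in col 0, lands at row 3
Move 5: X drops in col 1, lands at row 4
Move 6: O drops in col 0, lands at row 2
Move 7: X drops in col 3, lands at row 4

Answer: .......
.......
O......
O....X.
OX.X.X.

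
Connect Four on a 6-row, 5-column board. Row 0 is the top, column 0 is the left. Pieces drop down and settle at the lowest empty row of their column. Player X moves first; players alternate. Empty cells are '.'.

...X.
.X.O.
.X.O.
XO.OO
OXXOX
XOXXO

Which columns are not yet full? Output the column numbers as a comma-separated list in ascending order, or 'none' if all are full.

col 0: top cell = '.' → open
col 1: top cell = '.' → open
col 2: top cell = '.' → open
col 3: top cell = 'X' → FULL
col 4: top cell = '.' → open

Answer: 0,1,2,4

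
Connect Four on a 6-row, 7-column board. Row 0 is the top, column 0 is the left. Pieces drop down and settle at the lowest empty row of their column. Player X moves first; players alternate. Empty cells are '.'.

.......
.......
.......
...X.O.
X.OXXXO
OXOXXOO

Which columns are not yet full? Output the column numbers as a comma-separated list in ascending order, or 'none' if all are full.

Answer: 0,1,2,3,4,5,6

Derivation:
col 0: top cell = '.' → open
col 1: top cell = '.' → open
col 2: top cell = '.' → open
col 3: top cell = '.' → open
col 4: top cell = '.' → open
col 5: top cell = '.' → open
col 6: top cell = '.' → open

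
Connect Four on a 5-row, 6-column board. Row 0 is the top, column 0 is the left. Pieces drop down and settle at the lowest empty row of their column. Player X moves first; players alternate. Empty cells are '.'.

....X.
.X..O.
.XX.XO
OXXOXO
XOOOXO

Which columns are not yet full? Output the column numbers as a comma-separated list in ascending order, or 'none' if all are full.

Answer: 0,1,2,3,5

Derivation:
col 0: top cell = '.' → open
col 1: top cell = '.' → open
col 2: top cell = '.' → open
col 3: top cell = '.' → open
col 4: top cell = 'X' → FULL
col 5: top cell = '.' → open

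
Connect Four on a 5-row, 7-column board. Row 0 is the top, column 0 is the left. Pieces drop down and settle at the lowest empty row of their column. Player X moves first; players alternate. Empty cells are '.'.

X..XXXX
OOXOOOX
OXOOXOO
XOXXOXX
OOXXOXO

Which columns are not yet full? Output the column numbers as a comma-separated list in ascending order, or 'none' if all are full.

Answer: 1,2

Derivation:
col 0: top cell = 'X' → FULL
col 1: top cell = '.' → open
col 2: top cell = '.' → open
col 3: top cell = 'X' → FULL
col 4: top cell = 'X' → FULL
col 5: top cell = 'X' → FULL
col 6: top cell = 'X' → FULL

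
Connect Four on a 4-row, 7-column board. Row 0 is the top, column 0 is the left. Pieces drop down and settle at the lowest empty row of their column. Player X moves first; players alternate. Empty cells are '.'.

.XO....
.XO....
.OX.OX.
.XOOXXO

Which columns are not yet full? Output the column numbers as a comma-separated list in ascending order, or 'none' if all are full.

Answer: 0,3,4,5,6

Derivation:
col 0: top cell = '.' → open
col 1: top cell = 'X' → FULL
col 2: top cell = 'O' → FULL
col 3: top cell = '.' → open
col 4: top cell = '.' → open
col 5: top cell = '.' → open
col 6: top cell = '.' → open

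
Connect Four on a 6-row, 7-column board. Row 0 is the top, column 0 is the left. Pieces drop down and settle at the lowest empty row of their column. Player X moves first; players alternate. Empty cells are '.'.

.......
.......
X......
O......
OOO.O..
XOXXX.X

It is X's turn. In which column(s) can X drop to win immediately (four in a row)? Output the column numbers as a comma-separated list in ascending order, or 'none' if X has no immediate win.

Answer: 5

Derivation:
col 0: drop X → no win
col 1: drop X → no win
col 2: drop X → no win
col 3: drop X → no win
col 4: drop X → no win
col 5: drop X → WIN!
col 6: drop X → no win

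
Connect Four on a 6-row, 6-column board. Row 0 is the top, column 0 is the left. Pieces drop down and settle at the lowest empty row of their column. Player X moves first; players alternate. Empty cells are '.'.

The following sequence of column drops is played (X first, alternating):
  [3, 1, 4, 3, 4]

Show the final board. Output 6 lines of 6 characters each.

Answer: ......
......
......
......
...OX.
.O.XX.

Derivation:
Move 1: X drops in col 3, lands at row 5
Move 2: O drops in col 1, lands at row 5
Move 3: X drops in col 4, lands at row 5
Move 4: O drops in col 3, lands at row 4
Move 5: X drops in col 4, lands at row 4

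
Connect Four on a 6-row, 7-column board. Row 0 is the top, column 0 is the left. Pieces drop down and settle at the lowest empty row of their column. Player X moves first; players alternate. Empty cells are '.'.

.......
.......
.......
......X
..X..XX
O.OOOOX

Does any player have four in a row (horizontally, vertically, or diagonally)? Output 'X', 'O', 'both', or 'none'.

O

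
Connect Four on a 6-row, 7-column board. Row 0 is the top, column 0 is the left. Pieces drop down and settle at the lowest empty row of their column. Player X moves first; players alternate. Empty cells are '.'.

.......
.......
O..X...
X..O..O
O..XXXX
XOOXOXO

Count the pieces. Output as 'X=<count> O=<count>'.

X=9 O=8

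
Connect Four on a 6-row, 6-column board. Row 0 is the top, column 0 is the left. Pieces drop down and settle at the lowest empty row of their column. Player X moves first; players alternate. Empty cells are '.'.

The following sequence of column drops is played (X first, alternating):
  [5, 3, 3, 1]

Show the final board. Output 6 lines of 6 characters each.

Answer: ......
......
......
......
...X..
.O.O.X

Derivation:
Move 1: X drops in col 5, lands at row 5
Move 2: O drops in col 3, lands at row 5
Move 3: X drops in col 3, lands at row 4
Move 4: O drops in col 1, lands at row 5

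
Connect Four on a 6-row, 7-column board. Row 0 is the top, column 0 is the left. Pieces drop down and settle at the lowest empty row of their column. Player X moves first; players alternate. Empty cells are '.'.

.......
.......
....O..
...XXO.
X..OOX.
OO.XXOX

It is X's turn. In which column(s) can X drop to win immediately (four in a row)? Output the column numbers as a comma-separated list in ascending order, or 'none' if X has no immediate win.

Answer: 3

Derivation:
col 0: drop X → no win
col 1: drop X → no win
col 2: drop X → no win
col 3: drop X → WIN!
col 4: drop X → no win
col 5: drop X → no win
col 6: drop X → no win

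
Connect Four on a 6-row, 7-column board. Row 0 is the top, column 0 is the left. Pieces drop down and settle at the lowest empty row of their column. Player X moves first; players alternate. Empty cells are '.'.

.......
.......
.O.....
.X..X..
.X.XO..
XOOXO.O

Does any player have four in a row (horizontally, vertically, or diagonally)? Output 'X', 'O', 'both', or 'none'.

none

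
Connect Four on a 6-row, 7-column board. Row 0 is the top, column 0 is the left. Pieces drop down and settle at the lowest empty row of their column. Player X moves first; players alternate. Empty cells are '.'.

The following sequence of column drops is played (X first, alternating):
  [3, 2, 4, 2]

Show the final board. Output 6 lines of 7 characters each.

Answer: .......
.......
.......
.......
..O....
..OXX..

Derivation:
Move 1: X drops in col 3, lands at row 5
Move 2: O drops in col 2, lands at row 5
Move 3: X drops in col 4, lands at row 5
Move 4: O drops in col 2, lands at row 4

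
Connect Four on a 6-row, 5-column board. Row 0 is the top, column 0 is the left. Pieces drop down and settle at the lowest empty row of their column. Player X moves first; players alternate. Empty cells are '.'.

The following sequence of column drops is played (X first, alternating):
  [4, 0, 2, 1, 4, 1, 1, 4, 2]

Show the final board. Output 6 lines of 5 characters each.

Move 1: X drops in col 4, lands at row 5
Move 2: O drops in col 0, lands at row 5
Move 3: X drops in col 2, lands at row 5
Move 4: O drops in col 1, lands at row 5
Move 5: X drops in col 4, lands at row 4
Move 6: O drops in col 1, lands at row 4
Move 7: X drops in col 1, lands at row 3
Move 8: O drops in col 4, lands at row 3
Move 9: X drops in col 2, lands at row 4

Answer: .....
.....
.....
.X..O
.OX.X
OOX.X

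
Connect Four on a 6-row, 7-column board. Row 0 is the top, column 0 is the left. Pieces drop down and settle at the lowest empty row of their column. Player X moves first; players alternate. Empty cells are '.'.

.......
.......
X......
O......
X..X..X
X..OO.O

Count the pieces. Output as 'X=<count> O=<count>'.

X=5 O=4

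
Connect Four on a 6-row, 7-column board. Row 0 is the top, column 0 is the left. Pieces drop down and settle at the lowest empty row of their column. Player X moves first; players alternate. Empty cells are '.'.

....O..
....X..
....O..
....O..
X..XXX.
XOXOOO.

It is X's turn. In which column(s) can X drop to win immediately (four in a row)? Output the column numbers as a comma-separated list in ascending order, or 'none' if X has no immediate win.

col 0: drop X → no win
col 1: drop X → no win
col 2: drop X → WIN!
col 3: drop X → no win
col 5: drop X → no win
col 6: drop X → no win

Answer: 2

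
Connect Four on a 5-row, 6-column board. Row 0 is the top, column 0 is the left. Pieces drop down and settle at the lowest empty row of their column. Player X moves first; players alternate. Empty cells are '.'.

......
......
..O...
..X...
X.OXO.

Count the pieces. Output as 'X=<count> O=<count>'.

X=3 O=3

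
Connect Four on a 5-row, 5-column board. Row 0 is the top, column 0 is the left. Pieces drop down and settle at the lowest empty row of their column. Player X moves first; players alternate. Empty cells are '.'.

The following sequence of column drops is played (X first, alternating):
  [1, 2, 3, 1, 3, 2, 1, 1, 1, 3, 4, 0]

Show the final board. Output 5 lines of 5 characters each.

Answer: .X...
.O...
.X.O.
.OOX.
OXOXX

Derivation:
Move 1: X drops in col 1, lands at row 4
Move 2: O drops in col 2, lands at row 4
Move 3: X drops in col 3, lands at row 4
Move 4: O drops in col 1, lands at row 3
Move 5: X drops in col 3, lands at row 3
Move 6: O drops in col 2, lands at row 3
Move 7: X drops in col 1, lands at row 2
Move 8: O drops in col 1, lands at row 1
Move 9: X drops in col 1, lands at row 0
Move 10: O drops in col 3, lands at row 2
Move 11: X drops in col 4, lands at row 4
Move 12: O drops in col 0, lands at row 4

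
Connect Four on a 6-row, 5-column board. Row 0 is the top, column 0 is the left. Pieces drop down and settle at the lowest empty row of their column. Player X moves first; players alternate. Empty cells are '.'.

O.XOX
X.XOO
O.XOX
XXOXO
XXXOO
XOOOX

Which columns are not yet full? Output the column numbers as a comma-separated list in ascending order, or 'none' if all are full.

Answer: 1

Derivation:
col 0: top cell = 'O' → FULL
col 1: top cell = '.' → open
col 2: top cell = 'X' → FULL
col 3: top cell = 'O' → FULL
col 4: top cell = 'X' → FULL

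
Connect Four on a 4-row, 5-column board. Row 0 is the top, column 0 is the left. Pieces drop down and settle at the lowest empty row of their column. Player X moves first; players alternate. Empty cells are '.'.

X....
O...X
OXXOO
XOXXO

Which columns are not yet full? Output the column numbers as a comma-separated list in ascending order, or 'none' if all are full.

Answer: 1,2,3,4

Derivation:
col 0: top cell = 'X' → FULL
col 1: top cell = '.' → open
col 2: top cell = '.' → open
col 3: top cell = '.' → open
col 4: top cell = '.' → open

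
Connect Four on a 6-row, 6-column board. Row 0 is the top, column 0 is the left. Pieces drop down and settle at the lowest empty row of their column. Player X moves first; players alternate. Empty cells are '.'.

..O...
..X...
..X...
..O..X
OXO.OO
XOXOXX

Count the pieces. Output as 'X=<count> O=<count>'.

X=8 O=8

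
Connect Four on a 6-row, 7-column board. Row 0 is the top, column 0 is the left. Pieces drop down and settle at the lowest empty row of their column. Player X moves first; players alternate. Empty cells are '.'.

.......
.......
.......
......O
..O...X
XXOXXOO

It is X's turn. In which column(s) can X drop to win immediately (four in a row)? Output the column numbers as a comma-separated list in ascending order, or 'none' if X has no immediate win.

col 0: drop X → no win
col 1: drop X → no win
col 2: drop X → no win
col 3: drop X → no win
col 4: drop X → no win
col 5: drop X → no win
col 6: drop X → no win

Answer: none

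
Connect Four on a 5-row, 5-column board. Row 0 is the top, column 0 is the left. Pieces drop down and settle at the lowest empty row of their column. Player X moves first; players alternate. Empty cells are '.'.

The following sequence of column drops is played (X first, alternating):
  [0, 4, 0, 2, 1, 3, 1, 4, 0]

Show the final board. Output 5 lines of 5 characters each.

Move 1: X drops in col 0, lands at row 4
Move 2: O drops in col 4, lands at row 4
Move 3: X drops in col 0, lands at row 3
Move 4: O drops in col 2, lands at row 4
Move 5: X drops in col 1, lands at row 4
Move 6: O drops in col 3, lands at row 4
Move 7: X drops in col 1, lands at row 3
Move 8: O drops in col 4, lands at row 3
Move 9: X drops in col 0, lands at row 2

Answer: .....
.....
X....
XX..O
XXOOO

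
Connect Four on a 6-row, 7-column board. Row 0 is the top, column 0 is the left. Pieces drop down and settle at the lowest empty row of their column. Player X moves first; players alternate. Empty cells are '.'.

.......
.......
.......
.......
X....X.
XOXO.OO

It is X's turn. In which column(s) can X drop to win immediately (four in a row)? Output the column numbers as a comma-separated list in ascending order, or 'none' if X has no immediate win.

Answer: none

Derivation:
col 0: drop X → no win
col 1: drop X → no win
col 2: drop X → no win
col 3: drop X → no win
col 4: drop X → no win
col 5: drop X → no win
col 6: drop X → no win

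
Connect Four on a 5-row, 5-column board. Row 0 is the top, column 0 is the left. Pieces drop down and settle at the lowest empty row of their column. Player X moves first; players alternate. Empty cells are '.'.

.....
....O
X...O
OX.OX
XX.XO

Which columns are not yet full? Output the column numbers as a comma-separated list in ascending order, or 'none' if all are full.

Answer: 0,1,2,3,4

Derivation:
col 0: top cell = '.' → open
col 1: top cell = '.' → open
col 2: top cell = '.' → open
col 3: top cell = '.' → open
col 4: top cell = '.' → open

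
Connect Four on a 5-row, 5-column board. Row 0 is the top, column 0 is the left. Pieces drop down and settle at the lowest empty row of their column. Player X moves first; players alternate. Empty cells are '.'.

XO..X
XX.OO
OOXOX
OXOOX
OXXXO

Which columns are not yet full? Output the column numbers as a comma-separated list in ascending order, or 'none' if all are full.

col 0: top cell = 'X' → FULL
col 1: top cell = 'O' → FULL
col 2: top cell = '.' → open
col 3: top cell = '.' → open
col 4: top cell = 'X' → FULL

Answer: 2,3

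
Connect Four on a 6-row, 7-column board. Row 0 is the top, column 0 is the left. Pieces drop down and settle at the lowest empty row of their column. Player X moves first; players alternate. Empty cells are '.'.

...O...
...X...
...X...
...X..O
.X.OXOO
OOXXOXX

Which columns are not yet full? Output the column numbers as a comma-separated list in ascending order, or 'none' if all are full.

Answer: 0,1,2,4,5,6

Derivation:
col 0: top cell = '.' → open
col 1: top cell = '.' → open
col 2: top cell = '.' → open
col 3: top cell = 'O' → FULL
col 4: top cell = '.' → open
col 5: top cell = '.' → open
col 6: top cell = '.' → open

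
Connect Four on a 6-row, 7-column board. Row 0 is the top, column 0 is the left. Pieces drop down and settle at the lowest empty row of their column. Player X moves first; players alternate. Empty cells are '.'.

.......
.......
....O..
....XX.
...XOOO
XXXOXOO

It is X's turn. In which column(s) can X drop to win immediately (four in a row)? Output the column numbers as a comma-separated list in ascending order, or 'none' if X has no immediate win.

col 0: drop X → no win
col 1: drop X → no win
col 2: drop X → no win
col 3: drop X → no win
col 4: drop X → no win
col 5: drop X → WIN!
col 6: drop X → no win

Answer: 5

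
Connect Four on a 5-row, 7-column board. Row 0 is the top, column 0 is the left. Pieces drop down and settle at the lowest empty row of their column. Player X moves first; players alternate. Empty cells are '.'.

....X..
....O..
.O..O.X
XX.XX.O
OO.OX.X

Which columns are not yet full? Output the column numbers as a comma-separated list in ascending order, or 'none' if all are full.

col 0: top cell = '.' → open
col 1: top cell = '.' → open
col 2: top cell = '.' → open
col 3: top cell = '.' → open
col 4: top cell = 'X' → FULL
col 5: top cell = '.' → open
col 6: top cell = '.' → open

Answer: 0,1,2,3,5,6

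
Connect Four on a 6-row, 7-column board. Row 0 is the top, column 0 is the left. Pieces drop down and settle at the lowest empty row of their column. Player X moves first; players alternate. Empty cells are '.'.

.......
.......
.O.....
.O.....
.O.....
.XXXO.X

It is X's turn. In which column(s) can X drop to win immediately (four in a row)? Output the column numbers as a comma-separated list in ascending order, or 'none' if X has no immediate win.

col 0: drop X → WIN!
col 1: drop X → no win
col 2: drop X → no win
col 3: drop X → no win
col 4: drop X → no win
col 5: drop X → no win
col 6: drop X → no win

Answer: 0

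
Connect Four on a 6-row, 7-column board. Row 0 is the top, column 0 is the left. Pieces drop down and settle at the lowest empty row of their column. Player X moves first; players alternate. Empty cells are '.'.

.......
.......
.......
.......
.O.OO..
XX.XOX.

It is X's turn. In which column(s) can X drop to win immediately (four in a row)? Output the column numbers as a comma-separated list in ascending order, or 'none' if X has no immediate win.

col 0: drop X → no win
col 1: drop X → no win
col 2: drop X → WIN!
col 3: drop X → no win
col 4: drop X → no win
col 5: drop X → no win
col 6: drop X → no win

Answer: 2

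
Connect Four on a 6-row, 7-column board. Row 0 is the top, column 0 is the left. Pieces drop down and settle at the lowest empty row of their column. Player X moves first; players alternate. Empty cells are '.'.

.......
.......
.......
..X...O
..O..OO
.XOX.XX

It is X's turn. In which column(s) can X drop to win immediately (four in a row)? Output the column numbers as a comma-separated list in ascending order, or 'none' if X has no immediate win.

col 0: drop X → no win
col 1: drop X → no win
col 2: drop X → no win
col 3: drop X → no win
col 4: drop X → WIN!
col 5: drop X → no win
col 6: drop X → no win

Answer: 4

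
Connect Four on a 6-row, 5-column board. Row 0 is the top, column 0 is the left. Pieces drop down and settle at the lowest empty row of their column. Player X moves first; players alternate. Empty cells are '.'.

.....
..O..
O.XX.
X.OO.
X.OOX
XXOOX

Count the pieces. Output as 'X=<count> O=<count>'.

X=8 O=8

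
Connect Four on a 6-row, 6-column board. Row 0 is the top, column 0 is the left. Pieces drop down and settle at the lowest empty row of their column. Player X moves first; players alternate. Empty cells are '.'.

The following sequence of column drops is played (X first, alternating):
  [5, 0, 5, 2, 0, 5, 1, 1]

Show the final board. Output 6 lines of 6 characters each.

Answer: ......
......
......
.....O
XO...X
OXO..X

Derivation:
Move 1: X drops in col 5, lands at row 5
Move 2: O drops in col 0, lands at row 5
Move 3: X drops in col 5, lands at row 4
Move 4: O drops in col 2, lands at row 5
Move 5: X drops in col 0, lands at row 4
Move 6: O drops in col 5, lands at row 3
Move 7: X drops in col 1, lands at row 5
Move 8: O drops in col 1, lands at row 4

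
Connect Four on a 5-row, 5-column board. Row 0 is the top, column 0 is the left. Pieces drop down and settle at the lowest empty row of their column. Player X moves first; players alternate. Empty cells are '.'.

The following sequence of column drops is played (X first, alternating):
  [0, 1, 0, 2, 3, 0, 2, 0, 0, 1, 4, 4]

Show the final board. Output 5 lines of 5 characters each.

Answer: X....
O....
O....
XOX.O
XOOXX

Derivation:
Move 1: X drops in col 0, lands at row 4
Move 2: O drops in col 1, lands at row 4
Move 3: X drops in col 0, lands at row 3
Move 4: O drops in col 2, lands at row 4
Move 5: X drops in col 3, lands at row 4
Move 6: O drops in col 0, lands at row 2
Move 7: X drops in col 2, lands at row 3
Move 8: O drops in col 0, lands at row 1
Move 9: X drops in col 0, lands at row 0
Move 10: O drops in col 1, lands at row 3
Move 11: X drops in col 4, lands at row 4
Move 12: O drops in col 4, lands at row 3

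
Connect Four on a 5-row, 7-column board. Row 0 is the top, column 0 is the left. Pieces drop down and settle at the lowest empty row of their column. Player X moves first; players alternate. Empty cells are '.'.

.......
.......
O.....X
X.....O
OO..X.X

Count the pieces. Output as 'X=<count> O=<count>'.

X=4 O=4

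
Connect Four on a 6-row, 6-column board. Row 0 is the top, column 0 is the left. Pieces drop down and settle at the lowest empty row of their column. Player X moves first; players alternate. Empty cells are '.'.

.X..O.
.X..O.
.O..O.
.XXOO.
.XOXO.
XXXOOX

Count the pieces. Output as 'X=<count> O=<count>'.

X=10 O=10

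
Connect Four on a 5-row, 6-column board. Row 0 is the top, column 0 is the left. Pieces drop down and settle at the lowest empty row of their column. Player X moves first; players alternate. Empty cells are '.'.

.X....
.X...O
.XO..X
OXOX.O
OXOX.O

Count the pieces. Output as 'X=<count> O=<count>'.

X=8 O=8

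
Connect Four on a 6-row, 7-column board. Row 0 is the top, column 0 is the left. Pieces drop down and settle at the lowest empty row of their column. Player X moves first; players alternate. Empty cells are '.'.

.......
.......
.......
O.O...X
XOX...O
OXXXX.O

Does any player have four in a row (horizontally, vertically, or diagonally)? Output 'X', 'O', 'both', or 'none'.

X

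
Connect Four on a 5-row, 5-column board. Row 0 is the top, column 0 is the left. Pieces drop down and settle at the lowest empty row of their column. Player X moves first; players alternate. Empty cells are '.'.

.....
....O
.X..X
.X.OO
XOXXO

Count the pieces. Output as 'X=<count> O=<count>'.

X=6 O=5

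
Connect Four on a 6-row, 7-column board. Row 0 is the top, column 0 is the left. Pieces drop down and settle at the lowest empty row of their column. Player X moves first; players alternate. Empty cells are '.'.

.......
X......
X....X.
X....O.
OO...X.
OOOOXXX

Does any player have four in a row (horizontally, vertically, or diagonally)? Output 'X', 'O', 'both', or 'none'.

O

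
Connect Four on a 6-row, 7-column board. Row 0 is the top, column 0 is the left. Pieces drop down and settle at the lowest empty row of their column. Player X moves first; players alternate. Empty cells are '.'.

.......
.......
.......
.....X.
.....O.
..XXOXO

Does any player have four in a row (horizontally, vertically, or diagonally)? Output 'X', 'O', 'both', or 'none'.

none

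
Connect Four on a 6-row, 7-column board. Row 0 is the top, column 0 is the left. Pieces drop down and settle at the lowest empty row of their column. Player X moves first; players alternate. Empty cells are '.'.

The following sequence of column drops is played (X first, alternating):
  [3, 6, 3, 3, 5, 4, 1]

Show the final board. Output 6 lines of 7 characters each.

Answer: .......
.......
.......
...O...
...X...
.X.XOXO

Derivation:
Move 1: X drops in col 3, lands at row 5
Move 2: O drops in col 6, lands at row 5
Move 3: X drops in col 3, lands at row 4
Move 4: O drops in col 3, lands at row 3
Move 5: X drops in col 5, lands at row 5
Move 6: O drops in col 4, lands at row 5
Move 7: X drops in col 1, lands at row 5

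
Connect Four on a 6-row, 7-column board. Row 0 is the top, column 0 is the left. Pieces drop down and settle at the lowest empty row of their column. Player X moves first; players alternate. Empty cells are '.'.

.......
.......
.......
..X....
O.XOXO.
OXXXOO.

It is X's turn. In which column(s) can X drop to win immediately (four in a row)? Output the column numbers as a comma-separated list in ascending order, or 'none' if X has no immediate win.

col 0: drop X → no win
col 1: drop X → no win
col 2: drop X → WIN!
col 3: drop X → no win
col 4: drop X → no win
col 5: drop X → no win
col 6: drop X → no win

Answer: 2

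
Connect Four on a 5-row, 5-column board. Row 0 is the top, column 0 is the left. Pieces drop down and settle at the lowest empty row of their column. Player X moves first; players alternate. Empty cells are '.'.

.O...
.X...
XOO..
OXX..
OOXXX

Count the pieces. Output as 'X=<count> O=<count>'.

X=7 O=6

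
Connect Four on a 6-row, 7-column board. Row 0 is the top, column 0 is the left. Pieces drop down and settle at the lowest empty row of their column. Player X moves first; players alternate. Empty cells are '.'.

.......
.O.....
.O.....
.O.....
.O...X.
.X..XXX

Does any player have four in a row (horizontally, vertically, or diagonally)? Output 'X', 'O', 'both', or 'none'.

O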